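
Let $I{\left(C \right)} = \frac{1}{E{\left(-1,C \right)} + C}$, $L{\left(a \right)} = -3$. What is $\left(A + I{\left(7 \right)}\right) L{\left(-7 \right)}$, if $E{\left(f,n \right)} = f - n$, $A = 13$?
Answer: $-36$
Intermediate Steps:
$I{\left(C \right)} = -1$ ($I{\left(C \right)} = \frac{1}{\left(-1 - C\right) + C} = \frac{1}{-1} = -1$)
$\left(A + I{\left(7 \right)}\right) L{\left(-7 \right)} = \left(13 - 1\right) \left(-3\right) = 12 \left(-3\right) = -36$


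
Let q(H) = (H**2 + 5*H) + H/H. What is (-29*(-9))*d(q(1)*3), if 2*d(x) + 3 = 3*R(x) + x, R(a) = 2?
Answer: 3132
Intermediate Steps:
q(H) = 1 + H**2 + 5*H (q(H) = (H**2 + 5*H) + 1 = 1 + H**2 + 5*H)
d(x) = 3/2 + x/2 (d(x) = -3/2 + (3*2 + x)/2 = -3/2 + (6 + x)/2 = -3/2 + (3 + x/2) = 3/2 + x/2)
(-29*(-9))*d(q(1)*3) = (-29*(-9))*(3/2 + ((1 + 1**2 + 5*1)*3)/2) = 261*(3/2 + ((1 + 1 + 5)*3)/2) = 261*(3/2 + (7*3)/2) = 261*(3/2 + (1/2)*21) = 261*(3/2 + 21/2) = 261*12 = 3132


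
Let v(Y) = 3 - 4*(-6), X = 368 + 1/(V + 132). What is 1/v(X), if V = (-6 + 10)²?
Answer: 1/27 ≈ 0.037037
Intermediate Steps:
V = 16 (V = 4² = 16)
X = 54465/148 (X = 368 + 1/(16 + 132) = 368 + 1/148 = 54465/148 ≈ 368.01)
v(Y) = 27 (v(Y) = 3 + 24 = 27)
1/v(X) = 1/27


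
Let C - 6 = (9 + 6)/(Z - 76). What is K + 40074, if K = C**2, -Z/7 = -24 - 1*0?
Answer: 339507825/8464 ≈ 40112.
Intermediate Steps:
Z = 168 (Z = -7*(-24 - 1*0) = -7*(-24 + 0) = -7*(-24) = 168)
C = 567/92 (C = 6 + (9 + 6)/(168 - 76) = 6 + 15/92 = 567/92 ≈ 6.1630)
K = 321489/8464 (K = (567/92)**2 = 321489/8464 ≈ 37.983)
K + 40074 = 321489/8464 + 40074 = 339507825/8464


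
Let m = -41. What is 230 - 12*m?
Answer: 722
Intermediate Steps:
230 - 12*m = 230 - 12*(-41) = 230 + 492 = 722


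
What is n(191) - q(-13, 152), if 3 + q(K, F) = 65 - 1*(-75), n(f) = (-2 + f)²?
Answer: 35584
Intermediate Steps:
q(K, F) = 137 (q(K, F) = -3 + (65 - 1*(-75)) = -3 + (65 + 75) = -3 + 140 = 137)
n(191) - q(-13, 152) = (-2 + 191)² - 1*137 = 189² - 137 = 35721 - 137 = 35584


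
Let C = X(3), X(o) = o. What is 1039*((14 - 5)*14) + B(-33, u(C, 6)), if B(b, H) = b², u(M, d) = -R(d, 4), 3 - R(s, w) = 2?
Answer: 132003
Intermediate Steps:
C = 3
R(s, w) = 1 (R(s, w) = 3 - 1*2 = 3 - 2 = 1)
u(M, d) = -1 (u(M, d) = -1*1 = -1)
1039*((14 - 5)*14) + B(-33, u(C, 6)) = 1039*((14 - 5)*14) + (-33)² = 1039*(9*14) + 1089 = 1039*126 + 1089 = 130914 + 1089 = 132003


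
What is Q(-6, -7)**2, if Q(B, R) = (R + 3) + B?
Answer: 100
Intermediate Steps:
Q(B, R) = 3 + B + R (Q(B, R) = (3 + R) + B = 3 + B + R)
Q(-6, -7)**2 = (3 - 6 - 7)**2 = (-10)**2 = 100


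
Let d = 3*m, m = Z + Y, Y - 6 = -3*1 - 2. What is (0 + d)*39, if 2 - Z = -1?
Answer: 468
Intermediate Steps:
Y = 1 (Y = 6 + (-3*1 - 2) = 6 + (-3 - 2) = 6 - 5 = 1)
Z = 3 (Z = 2 - 1*(-1) = 2 + 1 = 3)
m = 4 (m = 3 + 1 = 4)
d = 12 (d = 3*4 = 12)
(0 + d)*39 = (0 + 12)*39 = 12*39 = 468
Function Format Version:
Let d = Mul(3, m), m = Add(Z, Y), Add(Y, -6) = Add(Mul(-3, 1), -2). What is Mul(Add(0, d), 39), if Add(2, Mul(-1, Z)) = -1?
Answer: 468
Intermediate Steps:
Y = 1 (Y = Add(6, Add(Mul(-3, 1), -2)) = Add(6, Add(-3, -2)) = Add(6, -5) = 1)
Z = 3 (Z = Add(2, Mul(-1, -1)) = Add(2, 1) = 3)
m = 4 (m = Add(3, 1) = 4)
d = 12 (d = Mul(3, 4) = 12)
Mul(Add(0, d), 39) = Mul(Add(0, 12), 39) = Mul(12, 39) = 468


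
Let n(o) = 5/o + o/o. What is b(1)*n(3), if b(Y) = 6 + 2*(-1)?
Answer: 32/3 ≈ 10.667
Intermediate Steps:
b(Y) = 4 (b(Y) = 6 - 2 = 4)
n(o) = 1 + 5/o (n(o) = 5/o + 1 = 1 + 5/o)
b(1)*n(3) = 4*((5 + 3)/3) = 4*((1/3)*8) = 4*(8/3) = 32/3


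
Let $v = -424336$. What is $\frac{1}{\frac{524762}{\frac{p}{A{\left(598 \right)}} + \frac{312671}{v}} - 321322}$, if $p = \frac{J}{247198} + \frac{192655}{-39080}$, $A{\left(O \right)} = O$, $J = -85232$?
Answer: $- \frac{102004204904241}{104561399837611301224} \approx -9.7554 \cdot 10^{-7}$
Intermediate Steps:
$p = - \frac{727925675}{138007112}$ ($p = - \frac{85232}{247198} + \frac{192655}{-39080} = \left(-85232\right) \frac{1}{247198} + 192655 \left(- \frac{1}{39080}\right) = - \frac{6088}{17657} - \frac{38531}{7816} = - \frac{727925675}{138007112} \approx -5.2746$)
$\frac{1}{\frac{524762}{\frac{p}{A{\left(598 \right)}} + \frac{312671}{v}} - 321322} = \frac{1}{\frac{524762}{- \frac{727925675}{138007112 \cdot 598} + \frac{312671}{-424336}} - 321322} = \frac{1}{\frac{524762}{\left(- \frac{727925675}{138007112}\right) \frac{1}{598} + 312671 \left(- \frac{1}{424336}\right)} - 321322} = \frac{1}{\frac{524762}{- \frac{727925675}{82528252976} - \frac{312671}{424336}} - 321322} = \frac{1}{\frac{524762}{- \frac{102004204904241}{136795737323531}} - 321322} = \frac{1}{524762 \left(- \frac{136795737323531}{102004204904241}\right) - 321322} = \frac{1}{- \frac{71785204709370774622}{102004204904241} - 321322} = \frac{1}{- \frac{104561399837611301224}{102004204904241}} = - \frac{102004204904241}{104561399837611301224}$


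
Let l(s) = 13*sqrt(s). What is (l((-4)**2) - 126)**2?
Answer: 5476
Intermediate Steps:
(l((-4)**2) - 126)**2 = (13*sqrt((-4)**2) - 126)**2 = (13*sqrt(16) - 126)**2 = (13*4 - 126)**2 = (52 - 126)**2 = (-74)**2 = 5476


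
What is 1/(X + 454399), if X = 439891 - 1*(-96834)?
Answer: 1/991124 ≈ 1.0090e-6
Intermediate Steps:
X = 536725 (X = 439891 + 96834 = 536725)
1/(X + 454399) = 1/(536725 + 454399) = 1/991124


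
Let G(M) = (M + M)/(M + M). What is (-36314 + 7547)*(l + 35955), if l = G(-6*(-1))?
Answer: -1034346252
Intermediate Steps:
G(M) = 1 (G(M) = (2*M)/((2*M)) = (2*M)*(1/(2*M)) = 1)
l = 1
(-36314 + 7547)*(l + 35955) = (-36314 + 7547)*(1 + 35955) = -28767*35956 = -1034346252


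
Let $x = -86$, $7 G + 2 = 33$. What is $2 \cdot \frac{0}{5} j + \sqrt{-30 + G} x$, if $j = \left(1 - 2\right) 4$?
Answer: $- \frac{86 i \sqrt{1253}}{7} \approx - 434.89 i$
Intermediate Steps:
$G = \frac{31}{7}$ ($G = - \frac{2}{7} + \frac{1}{7} \cdot 33 = - \frac{2}{7} + \frac{33}{7} = \frac{31}{7} \approx 4.4286$)
$j = -4$ ($j = \left(-1\right) 4 = -4$)
$2 \cdot \frac{0}{5} j + \sqrt{-30 + G} x = 2 \cdot \frac{0}{5} \left(-4\right) + \sqrt{-30 + \frac{31}{7}} \left(-86\right) = 2 \cdot 0 \cdot \frac{1}{5} \left(-4\right) + \sqrt{- \frac{179}{7}} \left(-86\right) = 2 \cdot 0 \left(-4\right) + \frac{i \sqrt{1253}}{7} \left(-86\right) = 0 \left(-4\right) - \frac{86 i \sqrt{1253}}{7} = 0 - \frac{86 i \sqrt{1253}}{7} = - \frac{86 i \sqrt{1253}}{7}$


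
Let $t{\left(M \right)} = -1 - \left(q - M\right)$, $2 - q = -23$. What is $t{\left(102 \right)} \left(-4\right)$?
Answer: $-304$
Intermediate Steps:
$q = 25$ ($q = 2 - -23 = 2 + 23 = 25$)
$t{\left(M \right)} = -26 + M$ ($t{\left(M \right)} = -1 - \left(25 - M\right) = -1 + \left(-25 + M\right) = -26 + M$)
$t{\left(102 \right)} \left(-4\right) = \left(-26 + 102\right) \left(-4\right) = 76 \left(-4\right) = -304$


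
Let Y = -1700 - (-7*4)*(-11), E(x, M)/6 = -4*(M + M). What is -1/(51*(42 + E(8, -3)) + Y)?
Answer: -1/7478 ≈ -0.00013373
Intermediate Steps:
E(x, M) = -48*M (E(x, M) = 6*(-4*(M + M)) = 6*(-8*M) = -48*M)
Y = -2008 (Y = -1700 - (-28)*(-11) = -1700 - 1*308 = -1700 - 308 = -2008)
-1/(51*(42 + E(8, -3)) + Y) = -1/(51*(42 - 48*(-3)) - 2008) = -1/(51*(42 + 144) - 2008) = -1/(51*186 - 2008) = -1/(9486 - 2008) = -1/7478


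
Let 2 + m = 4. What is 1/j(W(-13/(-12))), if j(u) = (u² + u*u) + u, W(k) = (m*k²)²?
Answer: 13436928/889760833 ≈ 0.015102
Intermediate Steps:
m = 2 (m = -2 + 4 = 2)
W(k) = 4*k⁴ (W(k) = (2*k²)² = 4*k⁴)
j(u) = u + 2*u² (j(u) = (u² + u²) + u = 2*u² + u = u + 2*u²)
1/j(W(-13/(-12))) = 1/((4*(-13/(-12))⁴)*(1 + 2*(4*(-13/(-12))⁴))) = 1/((4*(-13*(-1/12))⁴)*(1 + 2*(4*(-13*(-1/12))⁴))) = 1/((4*(13/12)⁴)*(1 + 2*(4*(13/12)⁴))) = 1/((4*(28561/20736))*(1 + 2*(4*(28561/20736)))) = 1/(28561*(1 + 2*(28561/5184))/5184) = 1/(28561*(1 + 28561/2592)/5184) = 1/((28561/5184)*(31153/2592)) = 1/(889760833/13436928) = 13436928/889760833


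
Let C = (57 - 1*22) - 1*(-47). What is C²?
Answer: 6724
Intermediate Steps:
C = 82 (C = (57 - 22) + 47 = 35 + 47 = 82)
C² = 82² = 6724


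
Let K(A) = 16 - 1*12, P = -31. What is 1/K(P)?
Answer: ¼ ≈ 0.25000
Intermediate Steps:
K(A) = 4 (K(A) = 16 - 12 = 4)
1/K(P) = 1/4 = ¼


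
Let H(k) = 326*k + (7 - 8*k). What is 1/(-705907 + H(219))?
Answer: -1/636258 ≈ -1.5717e-6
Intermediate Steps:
H(k) = 7 + 318*k
1/(-705907 + H(219)) = 1/(-705907 + (7 + 318*219)) = 1/(-705907 + (7 + 69642)) = 1/(-705907 + 69649) = 1/(-636258) = -1/636258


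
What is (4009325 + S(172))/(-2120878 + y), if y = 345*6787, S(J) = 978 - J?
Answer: 4010131/220637 ≈ 18.175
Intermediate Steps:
y = 2341515
(4009325 + S(172))/(-2120878 + y) = (4009325 + (978 - 1*172))/(-2120878 + 2341515) = (4009325 + (978 - 172))/220637 = (4009325 + 806)*(1/220637) = 4010131*(1/220637) = 4010131/220637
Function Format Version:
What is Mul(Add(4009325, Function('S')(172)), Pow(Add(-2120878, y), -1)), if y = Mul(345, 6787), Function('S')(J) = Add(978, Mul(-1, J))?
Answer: Rational(4010131, 220637) ≈ 18.175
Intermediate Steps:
y = 2341515
Mul(Add(4009325, Function('S')(172)), Pow(Add(-2120878, y), -1)) = Mul(Add(4009325, Add(978, Mul(-1, 172))), Pow(Add(-2120878, 2341515), -1)) = Mul(Add(4009325, Add(978, -172)), Pow(220637, -1)) = Mul(Add(4009325, 806), Rational(1, 220637)) = Mul(4010131, Rational(1, 220637)) = Rational(4010131, 220637)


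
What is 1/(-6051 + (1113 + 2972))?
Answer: -1/1966 ≈ -0.00050865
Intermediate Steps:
1/(-6051 + (1113 + 2972)) = 1/(-6051 + 4085) = 1/(-1966) = -1/1966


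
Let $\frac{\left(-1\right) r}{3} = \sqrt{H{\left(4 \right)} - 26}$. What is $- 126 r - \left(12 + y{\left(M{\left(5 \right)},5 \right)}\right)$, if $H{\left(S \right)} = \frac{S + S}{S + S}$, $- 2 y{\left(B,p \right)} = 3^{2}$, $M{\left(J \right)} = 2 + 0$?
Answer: $- \frac{15}{2} + 1890 i \approx -7.5 + 1890.0 i$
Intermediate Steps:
$M{\left(J \right)} = 2$
$y{\left(B,p \right)} = - \frac{9}{2}$ ($y{\left(B,p \right)} = - \frac{3^{2}}{2} = \left(- \frac{1}{2}\right) 9 = - \frac{9}{2}$)
$H{\left(S \right)} = 1$ ($H{\left(S \right)} = \frac{2 S}{2 S} = 2 S \frac{1}{2 S} = 1$)
$r = - 15 i$ ($r = - 3 \sqrt{1 - 26} = - 3 \sqrt{-25} = - 3 \cdot 5 i = - 15 i \approx - 15.0 i$)
$- 126 r - \left(12 + y{\left(M{\left(5 \right)},5 \right)}\right) = - 126 \left(- 15 i\right) - \frac{15}{2} = 1890 i + \left(-12 + \frac{9}{2}\right) = 1890 i - \frac{15}{2} = - \frac{15}{2} + 1890 i$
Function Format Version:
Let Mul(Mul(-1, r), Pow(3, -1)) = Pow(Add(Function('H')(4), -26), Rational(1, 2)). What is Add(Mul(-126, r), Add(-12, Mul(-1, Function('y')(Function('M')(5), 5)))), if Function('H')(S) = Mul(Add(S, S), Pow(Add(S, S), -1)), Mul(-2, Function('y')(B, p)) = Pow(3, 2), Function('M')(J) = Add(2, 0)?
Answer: Add(Rational(-15, 2), Mul(1890, I)) ≈ Add(-7.5000, Mul(1890.0, I))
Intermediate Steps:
Function('M')(J) = 2
Function('y')(B, p) = Rational(-9, 2) (Function('y')(B, p) = Mul(Rational(-1, 2), Pow(3, 2)) = Mul(Rational(-1, 2), 9) = Rational(-9, 2))
Function('H')(S) = 1 (Function('H')(S) = Mul(Mul(2, S), Pow(Mul(2, S), -1)) = Mul(Mul(2, S), Mul(Rational(1, 2), Pow(S, -1))) = 1)
r = Mul(-15, I) (r = Mul(-3, Pow(Add(1, -26), Rational(1, 2))) = Mul(-3, Pow(-25, Rational(1, 2))) = Mul(-3, Mul(5, I)) = Mul(-15, I) ≈ Mul(-15.000, I))
Add(Mul(-126, r), Add(-12, Mul(-1, Function('y')(Function('M')(5), 5)))) = Add(Mul(-126, Mul(-15, I)), Add(-12, Mul(-1, Rational(-9, 2)))) = Add(Mul(1890, I), Add(-12, Rational(9, 2))) = Add(Mul(1890, I), Rational(-15, 2)) = Add(Rational(-15, 2), Mul(1890, I))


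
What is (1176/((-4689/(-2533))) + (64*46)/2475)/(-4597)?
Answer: -820706024/5927716575 ≈ -0.13845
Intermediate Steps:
(1176/((-4689/(-2533))) + (64*46)/2475)/(-4597) = (1176/((-4689*(-1/2533))) + 2944*(1/2475))*(-1/4597) = (1176/(4689/2533) + 2944/2475)*(-1/4597) = (1176*(2533/4689) + 2944/2475)*(-1/4597) = (992936/1563 + 2944/2475)*(-1/4597) = (820706024/1289475)*(-1/4597) = -820706024/5927716575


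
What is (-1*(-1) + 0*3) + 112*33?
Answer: 3697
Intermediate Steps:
(-1*(-1) + 0*3) + 112*33 = (1 + 0) + 3696 = 1 + 3696 = 3697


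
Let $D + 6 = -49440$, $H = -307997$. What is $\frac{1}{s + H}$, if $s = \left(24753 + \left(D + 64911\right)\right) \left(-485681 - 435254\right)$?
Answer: $- \frac{1}{37038471827} \approx -2.6999 \cdot 10^{-11}$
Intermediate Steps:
$D = -49446$ ($D = -6 - 49440 = -49446$)
$s = -37038163830$ ($s = \left(24753 + \left(-49446 + 64911\right)\right) \left(-485681 - 435254\right) = \left(24753 + 15465\right) \left(-920935\right) = 40218 \left(-920935\right) = -37038163830$)
$\frac{1}{s + H} = \frac{1}{-37038163830 - 307997} = \frac{1}{-37038471827} = - \frac{1}{37038471827}$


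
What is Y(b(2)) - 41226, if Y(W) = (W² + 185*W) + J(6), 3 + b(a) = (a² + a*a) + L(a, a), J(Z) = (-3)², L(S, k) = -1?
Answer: -40461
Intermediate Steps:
J(Z) = 9
b(a) = -4 + 2*a² (b(a) = -3 + ((a² + a*a) - 1) = -3 + ((a² + a²) - 1) = -3 + (2*a² - 1) = -3 + (-1 + 2*a²) = -4 + 2*a²)
Y(W) = 9 + W² + 185*W (Y(W) = (W² + 185*W) + 9 = 9 + W² + 185*W)
Y(b(2)) - 41226 = (9 + (-4 + 2*2²)² + 185*(-4 + 2*2²)) - 41226 = (9 + (-4 + 2*4)² + 185*(-4 + 2*4)) - 41226 = (9 + (-4 + 8)² + 185*(-4 + 8)) - 41226 = (9 + 4² + 185*4) - 41226 = (9 + 16 + 740) - 41226 = 765 - 41226 = -40461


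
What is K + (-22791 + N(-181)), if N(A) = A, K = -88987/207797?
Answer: -4773601671/207797 ≈ -22972.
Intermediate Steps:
K = -88987/207797 (K = -88987*1/207797 = -88987/207797 ≈ -0.42824)
K + (-22791 + N(-181)) = -88987/207797 + (-22791 - 181) = -88987/207797 - 22972 = -4773601671/207797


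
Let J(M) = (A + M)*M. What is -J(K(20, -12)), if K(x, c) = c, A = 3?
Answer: -108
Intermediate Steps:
J(M) = M*(3 + M) (J(M) = (3 + M)*M = M*(3 + M))
-J(K(20, -12)) = -(-12)*(3 - 12) = -(-12)*(-9) = -1*108 = -108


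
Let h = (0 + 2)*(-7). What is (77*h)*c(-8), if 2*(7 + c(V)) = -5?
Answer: 10241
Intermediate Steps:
c(V) = -19/2 (c(V) = -7 + (½)*(-5) = -7 - 5/2 = -19/2)
h = -14 (h = 2*(-7) = -14)
(77*h)*c(-8) = (77*(-14))*(-19/2) = -1078*(-19/2) = 10241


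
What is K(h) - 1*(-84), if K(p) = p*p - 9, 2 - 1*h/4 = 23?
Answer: 7131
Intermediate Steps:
h = -84 (h = 8 - 4*23 = 8 - 92 = -84)
K(p) = -9 + p**2 (K(p) = p**2 - 9 = -9 + p**2)
K(h) - 1*(-84) = (-9 + (-84)**2) - 1*(-84) = (-9 + 7056) + 84 = 7047 + 84 = 7131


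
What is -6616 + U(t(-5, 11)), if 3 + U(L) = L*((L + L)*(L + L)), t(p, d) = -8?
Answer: -8667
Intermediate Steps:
U(L) = -3 + 4*L**3 (U(L) = -3 + L*((L + L)*(L + L)) = -3 + L*((2*L)*(2*L)) = -3 + L*(4*L**2) = -3 + 4*L**3)
-6616 + U(t(-5, 11)) = -6616 + (-3 + 4*(-8)**3) = -6616 + (-3 + 4*(-512)) = -6616 + (-3 - 2048) = -6616 - 2051 = -8667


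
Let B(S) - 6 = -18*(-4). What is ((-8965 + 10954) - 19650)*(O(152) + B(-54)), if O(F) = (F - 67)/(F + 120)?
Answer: -22129233/16 ≈ -1.3831e+6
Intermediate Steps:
B(S) = 78 (B(S) = 6 - 18*(-4) = 6 + 72 = 78)
O(F) = (-67 + F)/(120 + F)
((-8965 + 10954) - 19650)*(O(152) + B(-54)) = ((-8965 + 10954) - 19650)*((-67 + 152)/(120 + 152) + 78) = (1989 - 19650)*(85/272 + 78) = -17661*((1/272)*85 + 78) = -17661*(5/16 + 78) = -17661*1253/16 = -22129233/16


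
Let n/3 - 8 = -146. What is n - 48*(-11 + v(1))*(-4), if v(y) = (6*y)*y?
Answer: -1374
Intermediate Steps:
n = -414 (n = 24 + 3*(-146) = 24 - 438 = -414)
v(y) = 6*y²
n - 48*(-11 + v(1))*(-4) = -414 - 48*(-11 + 6*1²)*(-4) = -414 - 48*(-11 + 6*1)*(-4) = -414 - 48*(-11 + 6)*(-4) = -414 - (-240)*(-4) = -414 - 48*20 = -414 - 960 = -1374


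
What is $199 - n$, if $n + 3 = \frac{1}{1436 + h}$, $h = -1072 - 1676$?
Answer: $\frac{265025}{1312} \approx 202.0$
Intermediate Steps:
$h = -2748$ ($h = -1072 - 1676 = -2748$)
$n = - \frac{3937}{1312}$ ($n = -3 + \frac{1}{1436 - 2748} = -3 + \frac{1}{-1312} = -3 - \frac{1}{1312} = - \frac{3937}{1312} \approx -3.0008$)
$199 - n = 199 - - \frac{3937}{1312} = 199 + \frac{3937}{1312} = \frac{265025}{1312}$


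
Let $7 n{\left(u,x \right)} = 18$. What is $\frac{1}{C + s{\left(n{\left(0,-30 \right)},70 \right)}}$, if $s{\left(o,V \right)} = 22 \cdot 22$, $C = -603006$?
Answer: $- \frac{1}{602522} \approx -1.6597 \cdot 10^{-6}$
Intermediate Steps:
$n{\left(u,x \right)} = \frac{18}{7}$ ($n{\left(u,x \right)} = \frac{1}{7} \cdot 18 = \frac{18}{7}$)
$s{\left(o,V \right)} = 484$
$\frac{1}{C + s{\left(n{\left(0,-30 \right)},70 \right)}} = \frac{1}{-603006 + 484} = \frac{1}{-602522} = - \frac{1}{602522}$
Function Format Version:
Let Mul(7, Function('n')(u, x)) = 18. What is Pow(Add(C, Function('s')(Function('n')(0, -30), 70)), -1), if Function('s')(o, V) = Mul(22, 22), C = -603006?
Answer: Rational(-1, 602522) ≈ -1.6597e-6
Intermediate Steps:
Function('n')(u, x) = Rational(18, 7) (Function('n')(u, x) = Mul(Rational(1, 7), 18) = Rational(18, 7))
Function('s')(o, V) = 484
Pow(Add(C, Function('s')(Function('n')(0, -30), 70)), -1) = Pow(Add(-603006, 484), -1) = Pow(-602522, -1) = Rational(-1, 602522)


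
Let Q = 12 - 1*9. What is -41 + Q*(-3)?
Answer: -50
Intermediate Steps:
Q = 3 (Q = 12 - 9 = 3)
-41 + Q*(-3) = -41 + 3*(-3) = -41 - 9 = -50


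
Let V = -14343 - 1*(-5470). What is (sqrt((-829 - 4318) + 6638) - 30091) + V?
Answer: -38964 + sqrt(1491) ≈ -38925.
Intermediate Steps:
V = -8873 (V = -14343 + 5470 = -8873)
(sqrt((-829 - 4318) + 6638) - 30091) + V = (sqrt((-829 - 4318) + 6638) - 30091) - 8873 = (sqrt(-5147 + 6638) - 30091) - 8873 = (sqrt(1491) - 30091) - 8873 = (-30091 + sqrt(1491)) - 8873 = -38964 + sqrt(1491)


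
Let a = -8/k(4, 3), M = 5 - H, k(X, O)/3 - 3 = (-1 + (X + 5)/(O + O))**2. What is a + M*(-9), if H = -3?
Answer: -2840/39 ≈ -72.821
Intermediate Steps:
k(X, O) = 9 + 3*(-1 + (5 + X)/(2*O))**2 (k(X, O) = 9 + 3*(-1 + (X + 5)/(O + O))**2 = 9 + 3*(-1 + (5 + X)/((2*O)))**2 = 9 + 3*(-1 + (5 + X)*(1/(2*O)))**2 = 9 + 3*(-1 + (5 + X)/(2*O))**2)
M = 8 (M = 5 - 1*(-3) = 5 + 3 = 8)
a = -32/39 (a = -8/(9 + (3/4)*(5 + 4 - 2*3)**2/3**2) = -8/(9 + (3/4)*(1/9)*(5 + 4 - 6)**2) = -8/(9 + (3/4)*(1/9)*3**2) = -8/(9 + (3/4)*(1/9)*9) = -8/(9 + 3/4) = -8/39/4 = -8*4/39 = -32/39 ≈ -0.82051)
a + M*(-9) = -32/39 + 8*(-9) = -32/39 - 72 = -2840/39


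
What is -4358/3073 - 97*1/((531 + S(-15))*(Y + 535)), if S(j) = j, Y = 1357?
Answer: -4254891457/3000083856 ≈ -1.4183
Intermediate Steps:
-4358/3073 - 97*1/((531 + S(-15))*(Y + 535)) = -4358/3073 - 97*1/((531 - 15)*(1357 + 535)) = -4358*1/3073 - 97/(516*1892) = -4358/3073 - 97/976272 = -4254891457/3000083856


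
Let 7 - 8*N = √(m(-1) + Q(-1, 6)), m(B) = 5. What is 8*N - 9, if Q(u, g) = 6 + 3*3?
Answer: -2 - 2*√5 ≈ -6.4721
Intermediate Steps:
Q(u, g) = 15 (Q(u, g) = 6 + 9 = 15)
N = 7/8 - √5/4 (N = 7/8 - √(5 + 15)/8 = 7/8 - √5/4 ≈ 0.31598)
8*N - 9 = 8*(7/8 - √5/4) - 9 = (7 - 2*√5) - 9 = -2 - 2*√5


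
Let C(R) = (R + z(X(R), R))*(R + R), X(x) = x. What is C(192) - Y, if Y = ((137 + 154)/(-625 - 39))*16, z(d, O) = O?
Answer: 12239430/83 ≈ 1.4746e+5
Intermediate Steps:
C(R) = 4*R**2 (C(R) = (R + R)*(R + R) = (2*R)*(2*R) = 4*R**2)
Y = -582/83 (Y = (291/(-664))*16 = (291*(-1/664))*16 = -291/664*16 = -582/83 ≈ -7.0120)
C(192) - Y = 4*192**2 - 1*(-582/83) = 4*36864 + 582/83 = 147456 + 582/83 = 12239430/83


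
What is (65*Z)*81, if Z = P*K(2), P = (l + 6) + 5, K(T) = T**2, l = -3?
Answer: 168480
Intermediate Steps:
P = 8 (P = (-3 + 6) + 5 = 3 + 5 = 8)
Z = 32 (Z = 8*2**2 = 8*4 = 32)
(65*Z)*81 = (65*32)*81 = 2080*81 = 168480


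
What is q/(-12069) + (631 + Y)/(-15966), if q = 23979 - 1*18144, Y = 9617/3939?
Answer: -90781266/173530019 ≈ -0.52314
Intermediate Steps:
Y = 9617/3939 (Y = 9617*(1/3939) = 9617/3939 ≈ 2.4415)
q = 5835 (q = 23979 - 18144 = 5835)
q/(-12069) + (631 + Y)/(-15966) = 5835/(-12069) + (631 + 9617/3939)/(-15966) = 5835*(-1/12069) + (2495126/3939)*(-1/15966) = -1945/4023 - 1247563/31445037 = -90781266/173530019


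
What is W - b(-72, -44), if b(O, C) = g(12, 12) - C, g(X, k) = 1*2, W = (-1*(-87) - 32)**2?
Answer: 2979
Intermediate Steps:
W = 3025 (W = (87 - 32)**2 = 55**2 = 3025)
g(X, k) = 2
b(O, C) = 2 - C
W - b(-72, -44) = 3025 - (2 - 1*(-44)) = 3025 - (2 + 44) = 3025 - 1*46 = 3025 - 46 = 2979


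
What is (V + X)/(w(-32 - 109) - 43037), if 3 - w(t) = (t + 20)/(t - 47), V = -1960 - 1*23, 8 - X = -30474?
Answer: -5357812/8090513 ≈ -0.66223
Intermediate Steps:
X = 30482 (X = 8 - 1*(-30474) = 8 + 30474 = 30482)
V = -1983 (V = -1960 - 23 = -1983)
w(t) = 3 - (20 + t)/(-47 + t) (w(t) = 3 - (t + 20)/(t - 47) = 3 - (20 + t)/(-47 + t))
(V + X)/(w(-32 - 109) - 43037) = (-1983 + 30482)/((-161 + 2*(-32 - 109))/(-47 + (-32 - 109)) - 43037) = 28499/((-161 + 2*(-141))/(-47 - 141) - 43037) = 28499/((-161 - 282)/(-188) - 43037) = 28499/(-1/188*(-443) - 43037) = 28499/(443/188 - 43037) = 28499/(-8090513/188) = 28499*(-188/8090513) = -5357812/8090513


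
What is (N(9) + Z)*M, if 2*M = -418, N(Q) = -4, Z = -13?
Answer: 3553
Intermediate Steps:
M = -209 (M = (½)*(-418) = -209)
(N(9) + Z)*M = (-4 - 13)*(-209) = -17*(-209) = 3553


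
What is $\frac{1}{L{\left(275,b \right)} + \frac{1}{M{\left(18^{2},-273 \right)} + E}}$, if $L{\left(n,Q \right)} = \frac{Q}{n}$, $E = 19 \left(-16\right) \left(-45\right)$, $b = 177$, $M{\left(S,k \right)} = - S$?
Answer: $\frac{3672900}{2364287} \approx 1.5535$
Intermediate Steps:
$E = 13680$ ($E = \left(-304\right) \left(-45\right) = 13680$)
$\frac{1}{L{\left(275,b \right)} + \frac{1}{M{\left(18^{2},-273 \right)} + E}} = \frac{1}{\frac{177}{275} + \frac{1}{- 18^{2} + 13680}} = \frac{1}{177 \cdot \frac{1}{275} + \frac{1}{\left(-1\right) 324 + 13680}} = \frac{1}{\frac{177}{275} + \frac{1}{-324 + 13680}} = \frac{1}{\frac{177}{275} + \frac{1}{13356}} = \frac{1}{\frac{2364287}{3672900}} = \frac{3672900}{2364287}$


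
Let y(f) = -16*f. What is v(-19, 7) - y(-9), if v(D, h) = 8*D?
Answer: -296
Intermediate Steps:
v(-19, 7) - y(-9) = 8*(-19) - (-16)*(-9) = -152 - 1*144 = -152 - 144 = -296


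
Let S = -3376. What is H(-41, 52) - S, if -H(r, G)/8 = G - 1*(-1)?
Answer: 2952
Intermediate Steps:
H(r, G) = -8 - 8*G (H(r, G) = -8*(G - 1*(-1)) = -8*(G + 1) = -8*(1 + G) = -8 - 8*G)
H(-41, 52) - S = (-8 - 8*52) - 1*(-3376) = (-8 - 416) + 3376 = -424 + 3376 = 2952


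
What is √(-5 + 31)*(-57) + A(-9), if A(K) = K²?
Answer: 81 - 57*√26 ≈ -209.64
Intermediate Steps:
√(-5 + 31)*(-57) + A(-9) = √(-5 + 31)*(-57) + (-9)² = √26*(-57) + 81 = -57*√26 + 81 = 81 - 57*√26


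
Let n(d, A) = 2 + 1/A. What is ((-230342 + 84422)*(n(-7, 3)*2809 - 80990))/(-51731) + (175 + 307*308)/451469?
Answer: -288452616644927/1373820167 ≈ -2.0996e+5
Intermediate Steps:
((-230342 + 84422)*(n(-7, 3)*2809 - 80990))/(-51731) + (175 + 307*308)/451469 = ((-230342 + 84422)*((2 + 1/3)*2809 - 80990))/(-51731) + (175 + 307*308)/451469 = -145920*((2 + 1/3)*2809 - 80990)*(-1/51731) + (175 + 94556)*(1/451469) = -145920*((7/3)*2809 - 80990)*(-1/51731) + 94731*(1/451469) = -145920*(19663/3 - 80990)*(-1/51731) + 94731/451469 = -145920*(-223307/3)*(-1/51731) + 94731/451469 = 10861652480*(-1/51731) + 94731/451469 = -10861652480/51731 + 94731/451469 = -288452616644927/1373820167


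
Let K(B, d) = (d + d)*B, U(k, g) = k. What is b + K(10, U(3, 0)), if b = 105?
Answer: 165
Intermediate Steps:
K(B, d) = 2*B*d (K(B, d) = (2*d)*B = 2*B*d)
b + K(10, U(3, 0)) = 105 + 2*10*3 = 105 + 60 = 165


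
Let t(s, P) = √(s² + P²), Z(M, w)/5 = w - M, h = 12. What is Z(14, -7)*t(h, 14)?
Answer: -210*√85 ≈ -1936.1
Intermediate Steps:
Z(M, w) = -5*M + 5*w (Z(M, w) = 5*(w - M) = -5*M + 5*w)
t(s, P) = √(P² + s²)
Z(14, -7)*t(h, 14) = (-5*14 + 5*(-7))*√(14² + 12²) = (-70 - 35)*√(196 + 144) = -210*√85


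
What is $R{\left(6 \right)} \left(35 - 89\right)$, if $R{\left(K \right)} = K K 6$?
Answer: $-11664$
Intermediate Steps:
$R{\left(K \right)} = 6 K^{2}$ ($R{\left(K \right)} = K^{2} \cdot 6 = 6 K^{2}$)
$R{\left(6 \right)} \left(35 - 89\right) = 6 \cdot 6^{2} \left(35 - 89\right) = 6 \cdot 36 \left(-54\right) = 216 \left(-54\right) = -11664$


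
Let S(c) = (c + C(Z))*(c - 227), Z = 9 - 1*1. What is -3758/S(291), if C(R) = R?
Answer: -1879/9568 ≈ -0.19638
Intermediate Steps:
Z = 8 (Z = 9 - 1 = 8)
S(c) = (-227 + c)*(8 + c) (S(c) = (c + 8)*(c - 227) = (8 + c)*(-227 + c) = (-227 + c)*(8 + c))
-3758/S(291) = -3758/(-1816 + 291² - 219*291) = -3758/(-1816 + 84681 - 63729) = -3758/19136 = -3758*1/19136 = -1879/9568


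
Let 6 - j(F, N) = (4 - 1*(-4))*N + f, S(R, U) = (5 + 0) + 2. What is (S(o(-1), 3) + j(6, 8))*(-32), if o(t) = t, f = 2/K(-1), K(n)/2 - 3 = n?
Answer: 1648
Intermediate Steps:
K(n) = 6 + 2*n
f = 1/2 (f = 2/(6 + 2*(-1)) = 2/(6 - 2) = 2/4 = 2*(1/4) = 1/2 ≈ 0.50000)
S(R, U) = 7 (S(R, U) = 5 + 2 = 7)
j(F, N) = 11/2 - 8*N (j(F, N) = 6 - ((4 - 1*(-4))*N + 1/2) = 6 - ((4 + 4)*N + 1/2) = 6 - (8*N + 1/2) = 6 - (1/2 + 8*N) = 6 + (-1/2 - 8*N) = 11/2 - 8*N)
(S(o(-1), 3) + j(6, 8))*(-32) = (7 + (11/2 - 8*8))*(-32) = (7 + (11/2 - 64))*(-32) = (7 - 117/2)*(-32) = -103/2*(-32) = 1648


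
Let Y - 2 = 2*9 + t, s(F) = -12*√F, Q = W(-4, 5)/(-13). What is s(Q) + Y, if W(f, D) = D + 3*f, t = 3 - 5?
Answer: 18 - 12*√91/13 ≈ 9.1944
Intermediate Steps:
t = -2
Q = 7/13 (Q = (5 + 3*(-4))/(-13) = (5 - 12)*(-1/13) = -7*(-1/13) = 7/13 ≈ 0.53846)
Y = 18 (Y = 2 + (2*9 - 2) = 2 + (18 - 2) = 2 + 16 = 18)
s(Q) + Y = -12*√91/13 + 18 = 18 - 12*√91/13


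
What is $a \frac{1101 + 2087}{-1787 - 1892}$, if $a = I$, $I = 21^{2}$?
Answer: $- \frac{1405908}{3679} \approx -382.14$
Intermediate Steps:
$I = 441$
$a = 441$
$a \frac{1101 + 2087}{-1787 - 1892} = 441 \frac{1101 + 2087}{-1787 - 1892} = 441 \frac{3188}{-3679} = 441 \cdot 3188 \left(- \frac{1}{3679}\right) = 441 \left(- \frac{3188}{3679}\right) = - \frac{1405908}{3679}$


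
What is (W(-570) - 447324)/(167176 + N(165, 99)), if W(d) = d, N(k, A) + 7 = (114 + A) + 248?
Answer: -223947/83815 ≈ -2.6719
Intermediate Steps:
N(k, A) = 355 + A (N(k, A) = -7 + ((114 + A) + 248) = -7 + (362 + A) = 355 + A)
(W(-570) - 447324)/(167176 + N(165, 99)) = (-570 - 447324)/(167176 + (355 + 99)) = -447894/(167176 + 454) = -447894/167630 = -447894*1/167630 = -223947/83815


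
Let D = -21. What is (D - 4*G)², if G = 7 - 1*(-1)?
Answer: 2809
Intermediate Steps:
G = 8 (G = 7 + 1 = 8)
(D - 4*G)² = (-21 - 4*8)² = (-21 - 32)² = (-53)² = 2809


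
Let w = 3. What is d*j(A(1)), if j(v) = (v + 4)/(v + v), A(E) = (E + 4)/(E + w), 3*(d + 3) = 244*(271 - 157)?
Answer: 194649/10 ≈ 19465.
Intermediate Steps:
d = 9269 (d = -3 + (244*(271 - 157))/3 = -3 + (244*114)/3 = -3 + (1/3)*27816 = -3 + 9272 = 9269)
A(E) = (4 + E)/(3 + E) (A(E) = (E + 4)/(E + 3) = (4 + E)/(3 + E))
j(v) = (4 + v)/(2*v) (j(v) = (4 + v)/((2*v)) = (4 + v)*(1/(2*v)) = (4 + v)/(2*v))
d*j(A(1)) = 9269*((4 + (4 + 1)/(3 + 1))/(2*(((4 + 1)/(3 + 1))))) = 9269*((4 + 5/4)/(2*((5/4)))) = 9269*((4 + (1/4)*5)/(2*(((1/4)*5)))) = 9269*((4 + 5/4)/(2*(5/4))) = 9269*((1/2)*(4/5)*(21/4)) = 9269*(21/10) = 194649/10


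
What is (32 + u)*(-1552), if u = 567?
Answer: -929648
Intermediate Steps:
(32 + u)*(-1552) = (32 + 567)*(-1552) = 599*(-1552) = -929648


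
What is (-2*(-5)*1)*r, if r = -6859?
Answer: -68590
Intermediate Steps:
(-2*(-5)*1)*r = (-2*(-5)*1)*(-6859) = (10*1)*(-6859) = 10*(-6859) = -68590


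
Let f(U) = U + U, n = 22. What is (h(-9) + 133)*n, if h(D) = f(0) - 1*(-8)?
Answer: 3102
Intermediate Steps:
f(U) = 2*U
h(D) = 8 (h(D) = 2*0 - 1*(-8) = 0 + 8 = 8)
(h(-9) + 133)*n = (8 + 133)*22 = 141*22 = 3102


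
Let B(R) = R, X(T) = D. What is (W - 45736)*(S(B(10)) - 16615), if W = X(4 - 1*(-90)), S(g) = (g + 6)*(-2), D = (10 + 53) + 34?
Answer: 759752433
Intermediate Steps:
D = 97 (D = 63 + 34 = 97)
X(T) = 97
S(g) = -12 - 2*g (S(g) = (6 + g)*(-2) = -12 - 2*g)
W = 97
(W - 45736)*(S(B(10)) - 16615) = (97 - 45736)*((-12 - 2*10) - 16615) = -45639*((-12 - 20) - 16615) = -45639*(-32 - 16615) = -45639*(-16647) = 759752433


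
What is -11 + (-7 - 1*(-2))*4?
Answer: -31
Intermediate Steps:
-11 + (-7 - 1*(-2))*4 = -11 + (-7 + 2)*4 = -11 - 5*4 = -11 - 20 = -31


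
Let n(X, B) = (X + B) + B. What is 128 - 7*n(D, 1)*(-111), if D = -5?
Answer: -2203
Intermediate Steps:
n(X, B) = X + 2*B (n(X, B) = (B + X) + B = X + 2*B)
128 - 7*n(D, 1)*(-111) = 128 - 7*(-5 + 2*1)*(-111) = 128 - 7*(-5 + 2)*(-111) = 128 - 7*(-3)*(-111) = 128 + 21*(-111) = 128 - 2331 = -2203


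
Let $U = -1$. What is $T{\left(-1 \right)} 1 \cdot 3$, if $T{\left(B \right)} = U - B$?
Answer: $0$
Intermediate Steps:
$T{\left(B \right)} = -1 - B$
$T{\left(-1 \right)} 1 \cdot 3 = \left(-1 - -1\right) 1 \cdot 3 = \left(-1 + 1\right) 1 \cdot 3 = 0 \cdot 1 \cdot 3 = 0 \cdot 3 = 0$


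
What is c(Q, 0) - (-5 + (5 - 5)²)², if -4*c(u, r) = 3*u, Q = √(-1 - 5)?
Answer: -25 - 3*I*√6/4 ≈ -25.0 - 1.8371*I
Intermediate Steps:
Q = I*√6 (Q = √(-6) = I*√6 ≈ 2.4495*I)
c(u, r) = -3*u/4
c(Q, 0) - (-5 + (5 - 5)²)² = -3*I*√6/4 - (-5 + (5 - 5)²)² = -3*I*√6/4 - (-5 + 0²)² = -3*I*√6/4 - (-5 + 0)² = -3*I*√6/4 - 1*(-5)² = -3*I*√6/4 - 1*25 = -3*I*√6/4 - 25 = -25 - 3*I*√6/4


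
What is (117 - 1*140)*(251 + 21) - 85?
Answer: -6341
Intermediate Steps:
(117 - 1*140)*(251 + 21) - 85 = (117 - 140)*272 - 85 = -23*272 - 85 = -6256 - 85 = -6341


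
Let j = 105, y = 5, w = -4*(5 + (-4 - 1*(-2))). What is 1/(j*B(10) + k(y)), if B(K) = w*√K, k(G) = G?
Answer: -1/3175195 - 252*√10/3175195 ≈ -0.00025129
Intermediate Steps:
w = -12 (w = -4*(5 + (-4 + 2)) = -4*(5 - 2) = -4*3 = -12)
B(K) = -12*√K
1/(j*B(10) + k(y)) = 1/(105*(-12*√10) + 5) = 1/(-1260*√10 + 5) = 1/(5 - 1260*√10)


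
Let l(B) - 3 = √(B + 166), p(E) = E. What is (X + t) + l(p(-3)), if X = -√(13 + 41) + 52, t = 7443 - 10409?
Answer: -2911 + √163 - 3*√6 ≈ -2905.6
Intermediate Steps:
l(B) = 3 + √(166 + B) (l(B) = 3 + √(B + 166) = 3 + √(166 + B))
t = -2966
X = 52 - 3*√6 (X = -√54 + 52 = -3*√6 + 52 = 52 - 3*√6 ≈ 44.652)
(X + t) + l(p(-3)) = ((52 - 3*√6) - 2966) + (3 + √(166 - 3)) = (-2914 - 3*√6) + (3 + √163) = -2911 + √163 - 3*√6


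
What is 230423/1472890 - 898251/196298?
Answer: -319448335334/72281340305 ≈ -4.4195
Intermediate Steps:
230423/1472890 - 898251/196298 = -319448335334/72281340305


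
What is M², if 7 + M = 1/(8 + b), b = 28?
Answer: 63001/1296 ≈ 48.612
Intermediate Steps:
M = -251/36 (M = -7 + 1/(8 + 28) = -7 + 1/36 = -251/36 ≈ -6.9722)
M² = (-251/36)² = 63001/1296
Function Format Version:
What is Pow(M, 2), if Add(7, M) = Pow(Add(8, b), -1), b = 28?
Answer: Rational(63001, 1296) ≈ 48.612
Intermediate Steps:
M = Rational(-251, 36) (M = Add(-7, Pow(Add(8, 28), -1)) = Add(-7, Pow(36, -1)) = Add(-7, Rational(1, 36)) = Rational(-251, 36) ≈ -6.9722)
Pow(M, 2) = Pow(Rational(-251, 36), 2) = Rational(63001, 1296)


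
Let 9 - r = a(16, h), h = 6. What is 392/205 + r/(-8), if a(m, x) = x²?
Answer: 8671/1640 ≈ 5.2872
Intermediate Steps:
r = -27 (r = 9 - 1*6² = 9 - 1*36 = 9 - 36 = -27)
392/205 + r/(-8) = 392/205 - 27/(-8) = 392*(1/205) - 27*(-⅛) = 392/205 + 27/8 = 8671/1640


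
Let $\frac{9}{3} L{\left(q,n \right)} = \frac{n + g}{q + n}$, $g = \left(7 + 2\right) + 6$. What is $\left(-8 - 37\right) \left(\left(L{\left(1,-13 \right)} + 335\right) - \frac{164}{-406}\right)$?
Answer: $- \frac{6126815}{406} \approx -15091.0$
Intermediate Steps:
$g = 15$ ($g = 9 + 6 = 15$)
$L{\left(q,n \right)} = \frac{15 + n}{3 \left(n + q\right)}$ ($L{\left(q,n \right)} = \frac{\left(n + 15\right) \frac{1}{q + n}}{3} = \frac{\left(15 + n\right) \frac{1}{n + q}}{3} = \frac{\frac{1}{n + q} \left(15 + n\right)}{3} = \frac{15 + n}{3 \left(n + q\right)}$)
$\left(-8 - 37\right) \left(\left(L{\left(1,-13 \right)} + 335\right) - \frac{164}{-406}\right) = \left(-8 - 37\right) \left(\left(\frac{5 + \frac{1}{3} \left(-13\right)}{-13 + 1} + 335\right) - \frac{164}{-406}\right) = - 45 \left(\left(\frac{5 - \frac{13}{3}}{-12} + 335\right) - - \frac{82}{203}\right) = - 45 \left(\left(\left(- \frac{1}{12}\right) \frac{2}{3} + 335\right) + \frac{82}{203}\right) = - 45 \left(\left(- \frac{1}{18} + 335\right) + \frac{82}{203}\right) = - 45 \left(\frac{6029}{18} + \frac{82}{203}\right) = \left(-45\right) \frac{1225363}{3654} = - \frac{6126815}{406}$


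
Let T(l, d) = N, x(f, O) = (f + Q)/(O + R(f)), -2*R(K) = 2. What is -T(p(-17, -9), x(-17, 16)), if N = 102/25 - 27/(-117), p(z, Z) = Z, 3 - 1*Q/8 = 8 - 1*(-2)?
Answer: -1401/325 ≈ -4.3108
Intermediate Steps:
R(K) = -1 (R(K) = -½*2 = -1)
Q = -56 (Q = 24 - 8*(8 - 1*(-2)) = 24 - 8*(8 + 2) = 24 - 8*10 = 24 - 80 = -56)
N = 1401/325 (N = 102*(1/25) - 27*(-1/117) = 102/25 + 3/13 = 1401/325 ≈ 4.3108)
x(f, O) = (-56 + f)/(-1 + O) (x(f, O) = (f - 56)/(O - 1) = (-56 + f)/(-1 + O))
T(l, d) = 1401/325
-T(p(-17, -9), x(-17, 16)) = -1*1401/325 = -1401/325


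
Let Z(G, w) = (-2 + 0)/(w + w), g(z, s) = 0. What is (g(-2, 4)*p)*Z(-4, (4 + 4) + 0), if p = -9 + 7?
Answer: 0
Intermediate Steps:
p = -2
Z(G, w) = -1/w (Z(G, w) = -2*1/(2*w) = -1/w)
(g(-2, 4)*p)*Z(-4, (4 + 4) + 0) = (0*(-2))*(-1/((4 + 4) + 0)) = 0*(-1/(8 + 0)) = 0*(-1/8) = 0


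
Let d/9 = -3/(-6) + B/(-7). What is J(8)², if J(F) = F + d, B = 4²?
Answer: 12769/196 ≈ 65.148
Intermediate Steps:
B = 16
d = -225/14 (d = 9*(-3/(-6) + 16/(-7)) = 9*(-3*(-⅙) + 16*(-⅐)) = 9*(½ - 16/7) = 9*(-25/14) = -225/14 ≈ -16.071)
J(F) = -225/14 + F (J(F) = F - 225/14 = -225/14 + F)
J(8)² = (-225/14 + 8)² = (-113/14)² = 12769/196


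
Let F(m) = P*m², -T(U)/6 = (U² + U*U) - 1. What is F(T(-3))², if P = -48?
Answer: 249392369664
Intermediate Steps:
T(U) = 6 - 12*U² (T(U) = -6*((U² + U*U) - 1) = -6*((U² + U²) - 1) = -6*(2*U² - 1) = -6*(-1 + 2*U²) = 6 - 12*U²)
F(m) = -48*m²
F(T(-3))² = (-48*(6 - 12*(-3)²)²)² = (-48*(6 - 12*9)²)² = (-48*(6 - 108)²)² = (-48*(-102)²)² = (-48*10404)² = (-499392)² = 249392369664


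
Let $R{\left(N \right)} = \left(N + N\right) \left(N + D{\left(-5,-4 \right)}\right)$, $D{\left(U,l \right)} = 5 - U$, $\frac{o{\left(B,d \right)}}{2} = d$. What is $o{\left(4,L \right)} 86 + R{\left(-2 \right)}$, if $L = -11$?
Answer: $-1924$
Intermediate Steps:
$o{\left(B,d \right)} = 2 d$
$R{\left(N \right)} = 2 N \left(10 + N\right)$ ($R{\left(N \right)} = \left(N + N\right) \left(N + \left(5 - -5\right)\right) = 2 N \left(N + \left(5 + 5\right)\right) = 2 N \left(N + 10\right) = 2 N \left(10 + N\right)$)
$o{\left(4,L \right)} 86 + R{\left(-2 \right)} = 2 \left(-11\right) 86 + 2 \left(-2\right) \left(10 - 2\right) = \left(-22\right) 86 + 2 \left(-2\right) 8 = -1892 - 32 = -1924$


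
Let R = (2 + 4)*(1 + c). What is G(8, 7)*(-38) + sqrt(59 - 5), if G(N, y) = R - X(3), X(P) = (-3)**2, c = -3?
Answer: 798 + 3*sqrt(6) ≈ 805.35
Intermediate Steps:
R = -12 (R = (2 + 4)*(1 - 3) = 6*(-2) = -12)
X(P) = 9
G(N, y) = -21 (G(N, y) = -12 - 1*9 = -12 - 9 = -21)
G(8, 7)*(-38) + sqrt(59 - 5) = -21*(-38) + sqrt(59 - 5) = 798 + sqrt(54) = 798 + 3*sqrt(6)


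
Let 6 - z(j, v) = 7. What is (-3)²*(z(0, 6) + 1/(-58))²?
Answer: 31329/3364 ≈ 9.3130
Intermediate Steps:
z(j, v) = -1 (z(j, v) = 6 - 1*7 = 6 - 7 = -1)
(-3)²*(z(0, 6) + 1/(-58))² = (-3)²*(-1 + 1/(-58))² = 9*(-1 - 1/58)² = 9*(-59/58)² = 9*(3481/3364) = 31329/3364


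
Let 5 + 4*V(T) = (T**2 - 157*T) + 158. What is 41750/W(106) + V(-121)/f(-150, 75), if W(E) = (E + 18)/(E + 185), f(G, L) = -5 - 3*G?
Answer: 5407463771/55180 ≈ 97997.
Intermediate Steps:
V(T) = 153/4 - 157*T/4 + T**2/4 (V(T) = -5/4 + ((T**2 - 157*T) + 158)/4 = -5/4 + (158 + T**2 - 157*T)/4 = -5/4 + (79/2 - 157*T/4 + T**2/4) = 153/4 - 157*T/4 + T**2/4)
W(E) = (18 + E)/(185 + E)
41750/W(106) + V(-121)/f(-150, 75) = 41750/(((18 + 106)/(185 + 106))) + (153/4 - 157/4*(-121) + (1/4)*(-121)**2)/(-5 - 3*(-150)) = 41750/((124/291)) + (153/4 + 18997/4 + (1/4)*14641)/(-5 + 450) = 41750/(((1/291)*124)) + (153/4 + 18997/4 + 14641/4)/445 = 41750/(124/291) + (33791/4)*(1/445) = 41750*(291/124) + 33791/1780 = 6074625/62 + 33791/1780 = 5407463771/55180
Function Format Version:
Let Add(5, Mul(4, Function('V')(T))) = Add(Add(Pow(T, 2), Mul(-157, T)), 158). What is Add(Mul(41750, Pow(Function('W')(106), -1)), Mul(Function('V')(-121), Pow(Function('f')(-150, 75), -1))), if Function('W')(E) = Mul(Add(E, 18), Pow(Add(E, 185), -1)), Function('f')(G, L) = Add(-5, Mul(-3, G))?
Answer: Rational(5407463771, 55180) ≈ 97997.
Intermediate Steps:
Function('V')(T) = Add(Rational(153, 4), Mul(Rational(-157, 4), T), Mul(Rational(1, 4), Pow(T, 2))) (Function('V')(T) = Add(Rational(-5, 4), Mul(Rational(1, 4), Add(Add(Pow(T, 2), Mul(-157, T)), 158))) = Add(Rational(-5, 4), Mul(Rational(1, 4), Add(158, Pow(T, 2), Mul(-157, T)))) = Add(Rational(-5, 4), Add(Rational(79, 2), Mul(Rational(-157, 4), T), Mul(Rational(1, 4), Pow(T, 2)))) = Add(Rational(153, 4), Mul(Rational(-157, 4), T), Mul(Rational(1, 4), Pow(T, 2))))
Function('W')(E) = Mul(Pow(Add(185, E), -1), Add(18, E)) (Function('W')(E) = Mul(Add(18, E), Pow(Add(185, E), -1)) = Mul(Pow(Add(185, E), -1), Add(18, E)))
Add(Mul(41750, Pow(Function('W')(106), -1)), Mul(Function('V')(-121), Pow(Function('f')(-150, 75), -1))) = Add(Mul(41750, Pow(Mul(Pow(Add(185, 106), -1), Add(18, 106)), -1)), Mul(Add(Rational(153, 4), Mul(Rational(-157, 4), -121), Mul(Rational(1, 4), Pow(-121, 2))), Pow(Add(-5, Mul(-3, -150)), -1))) = Add(Mul(41750, Pow(Mul(Pow(291, -1), 124), -1)), Mul(Add(Rational(153, 4), Rational(18997, 4), Mul(Rational(1, 4), 14641)), Pow(Add(-5, 450), -1))) = Add(Mul(41750, Pow(Mul(Rational(1, 291), 124), -1)), Mul(Add(Rational(153, 4), Rational(18997, 4), Rational(14641, 4)), Pow(445, -1))) = Add(Mul(41750, Pow(Rational(124, 291), -1)), Mul(Rational(33791, 4), Rational(1, 445))) = Add(Mul(41750, Rational(291, 124)), Rational(33791, 1780)) = Add(Rational(6074625, 62), Rational(33791, 1780)) = Rational(5407463771, 55180)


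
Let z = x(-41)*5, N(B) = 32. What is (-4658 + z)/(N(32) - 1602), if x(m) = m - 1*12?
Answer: 4923/1570 ≈ 3.1357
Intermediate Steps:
x(m) = -12 + m (x(m) = m - 12 = -12 + m)
z = -265 (z = (-12 - 41)*5 = -53*5 = -265)
(-4658 + z)/(N(32) - 1602) = (-4658 - 265)/(32 - 1602) = -4923/(-1570) = -4923*(-1/1570) = 4923/1570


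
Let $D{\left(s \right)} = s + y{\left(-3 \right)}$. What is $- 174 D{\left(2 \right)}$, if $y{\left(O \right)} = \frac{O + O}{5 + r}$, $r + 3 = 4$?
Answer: $-174$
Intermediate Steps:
$r = 1$ ($r = -3 + 4 = 1$)
$y{\left(O \right)} = \frac{O}{3}$ ($y{\left(O \right)} = \frac{O + O}{5 + 1} = \frac{2 O}{6} = 2 O \frac{1}{6} = \frac{O}{3}$)
$D{\left(s \right)} = -1 + s$ ($D{\left(s \right)} = s + \frac{1}{3} \left(-3\right) = s - 1 = -1 + s$)
$- 174 D{\left(2 \right)} = - 174 \left(-1 + 2\right) = \left(-174\right) 1 = -174$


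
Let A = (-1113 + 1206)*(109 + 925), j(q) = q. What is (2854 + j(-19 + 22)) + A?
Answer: 99019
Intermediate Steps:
A = 96162 (A = 93*1034 = 96162)
(2854 + j(-19 + 22)) + A = (2854 + (-19 + 22)) + 96162 = (2854 + 3) + 96162 = 2857 + 96162 = 99019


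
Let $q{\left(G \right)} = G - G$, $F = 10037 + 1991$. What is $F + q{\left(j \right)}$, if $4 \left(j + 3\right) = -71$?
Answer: $12028$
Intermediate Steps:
$j = - \frac{83}{4}$ ($j = -3 + \frac{1}{4} \left(-71\right) = -3 - \frac{71}{4} = - \frac{83}{4} \approx -20.75$)
$F = 12028$
$q{\left(G \right)} = 0$
$F + q{\left(j \right)} = 12028 + 0 = 12028$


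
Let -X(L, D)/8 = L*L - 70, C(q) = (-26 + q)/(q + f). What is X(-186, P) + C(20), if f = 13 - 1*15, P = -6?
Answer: -828625/3 ≈ -2.7621e+5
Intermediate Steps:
f = -2 (f = 13 - 15 = -2)
C(q) = (-26 + q)/(-2 + q) (C(q) = (-26 + q)/(q - 2) = (-26 + q)/(-2 + q))
X(L, D) = 560 - 8*L² (X(L, D) = -8*(L*L - 70) = -8*(L² - 70) = -8*(-70 + L²) = 560 - 8*L²)
X(-186, P) + C(20) = (560 - 8*(-186)²) + (-26 + 20)/(-2 + 20) = (560 - 8*34596) - 6/18 = (560 - 276768) + (1/18)*(-6) = -276208 - ⅓ = -828625/3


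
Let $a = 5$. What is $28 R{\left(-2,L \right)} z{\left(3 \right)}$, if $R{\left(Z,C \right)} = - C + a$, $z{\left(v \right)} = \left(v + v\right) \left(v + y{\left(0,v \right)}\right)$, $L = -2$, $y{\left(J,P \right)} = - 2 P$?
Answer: $-3528$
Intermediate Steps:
$z{\left(v \right)} = - 2 v^{2}$ ($z{\left(v \right)} = \left(v + v\right) \left(v - 2 v\right) = 2 v \left(- v\right) = - 2 v^{2}$)
$R{\left(Z,C \right)} = 5 - C$ ($R{\left(Z,C \right)} = - C + 5 = 5 - C$)
$28 R{\left(-2,L \right)} z{\left(3 \right)} = 28 \left(5 - -2\right) \left(- 2 \cdot 3^{2}\right) = 28 \left(5 + 2\right) \left(\left(-2\right) 9\right) = 28 \cdot 7 \left(-18\right) = 196 \left(-18\right) = -3528$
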